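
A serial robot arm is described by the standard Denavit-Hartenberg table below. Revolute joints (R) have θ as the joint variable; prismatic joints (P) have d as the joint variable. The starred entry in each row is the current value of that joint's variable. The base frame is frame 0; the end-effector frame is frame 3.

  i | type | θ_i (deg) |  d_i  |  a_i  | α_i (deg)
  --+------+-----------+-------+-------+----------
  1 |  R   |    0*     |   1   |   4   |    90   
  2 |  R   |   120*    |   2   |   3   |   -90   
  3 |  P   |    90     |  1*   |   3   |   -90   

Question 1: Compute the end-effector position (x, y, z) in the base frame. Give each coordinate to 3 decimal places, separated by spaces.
1.634 1.000 3.098

after link 1: o_1 = (4.0000, 0.0000, 1.0000)
after link 2: o_2 = (2.5000, -2.0000, 3.5981)
after link 3: o_3 = (1.6340, 1.0000, 3.0981)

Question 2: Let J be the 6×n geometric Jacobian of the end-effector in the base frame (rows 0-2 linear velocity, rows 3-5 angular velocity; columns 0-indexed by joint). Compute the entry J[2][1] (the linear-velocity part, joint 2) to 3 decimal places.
axis z_1 = (0.0000,-1.0000,0.0000); lever o_n−o_1 = (-2.3660,1.0000,2.0981)
cross product → J_v[:, 1] = (-2.0981,-0.0000,-2.3660)
J_ω[:, 1] = z_1
entry J[2][1] = -2.3660

-2.366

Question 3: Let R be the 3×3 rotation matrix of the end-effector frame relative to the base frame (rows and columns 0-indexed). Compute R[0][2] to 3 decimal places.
0.500

End-effector z-axis (col 2 of R) = (0.5000,0.0000,-0.8660)
R[0][2] = 0.5000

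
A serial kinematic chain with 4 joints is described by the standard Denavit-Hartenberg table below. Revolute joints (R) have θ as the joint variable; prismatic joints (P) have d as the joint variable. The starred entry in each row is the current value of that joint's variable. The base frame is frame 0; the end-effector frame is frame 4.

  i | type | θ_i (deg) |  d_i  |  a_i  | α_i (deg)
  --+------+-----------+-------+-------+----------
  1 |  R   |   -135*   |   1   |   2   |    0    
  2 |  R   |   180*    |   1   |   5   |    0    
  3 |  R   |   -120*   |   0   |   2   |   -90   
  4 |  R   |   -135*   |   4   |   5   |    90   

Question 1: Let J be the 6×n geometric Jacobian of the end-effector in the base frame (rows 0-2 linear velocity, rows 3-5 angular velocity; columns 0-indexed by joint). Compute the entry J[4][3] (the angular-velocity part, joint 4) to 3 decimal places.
axis z_3 = (0.9659,0.2588,0.0000); lever o_n−o_3 = (2.9486,4.4503,3.5355)
cross product → J_v[:, 3] = (0.9151,-3.4151,3.5355)
J_ω[:, 3] = z_3
entry J[4][3] = 0.2588

0.259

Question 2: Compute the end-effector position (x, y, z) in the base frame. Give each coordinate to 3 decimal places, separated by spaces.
after link 1: o_1 = (-1.4142, -1.4142, 1.0000)
after link 2: o_2 = (2.1213, 2.1213, 2.0000)
after link 3: o_3 = (2.6390, 0.1895, 2.0000)
after link 4: o_4 = (5.5876, 4.6398, 5.5355)

5.588 4.640 5.536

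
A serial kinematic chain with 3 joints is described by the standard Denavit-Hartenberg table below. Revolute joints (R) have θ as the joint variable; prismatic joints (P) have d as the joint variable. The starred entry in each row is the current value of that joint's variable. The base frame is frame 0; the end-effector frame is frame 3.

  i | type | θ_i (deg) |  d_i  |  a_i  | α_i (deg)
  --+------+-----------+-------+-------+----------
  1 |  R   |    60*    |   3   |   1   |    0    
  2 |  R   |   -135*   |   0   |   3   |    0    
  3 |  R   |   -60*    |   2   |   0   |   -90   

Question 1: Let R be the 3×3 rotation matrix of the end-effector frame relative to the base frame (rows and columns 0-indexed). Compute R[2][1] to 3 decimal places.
-1.000

End-effector y-axis (col 1 of R) = (0.0000,-0.0000,-1.0000)
R[2][1] = -1.0000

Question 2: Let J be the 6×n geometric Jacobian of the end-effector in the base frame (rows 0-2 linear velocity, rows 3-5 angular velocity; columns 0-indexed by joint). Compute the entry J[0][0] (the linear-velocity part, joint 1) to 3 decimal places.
2.032

axis z_0 = ẑ; lever o_n−o_0 = (1.2765,-2.0318,5.0000)
cross product → J_v[:, 0] = (2.0318,1.2765,-0.0000)
J_ω[:, 0] = z_0
entry J[0][0] = 2.0318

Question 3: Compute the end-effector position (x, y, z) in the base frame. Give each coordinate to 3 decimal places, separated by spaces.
1.276 -2.032 5.000

after link 1: o_1 = (0.5000, 0.8660, 3.0000)
after link 2: o_2 = (1.2765, -2.0318, 3.0000)
after link 3: o_3 = (1.2765, -2.0318, 5.0000)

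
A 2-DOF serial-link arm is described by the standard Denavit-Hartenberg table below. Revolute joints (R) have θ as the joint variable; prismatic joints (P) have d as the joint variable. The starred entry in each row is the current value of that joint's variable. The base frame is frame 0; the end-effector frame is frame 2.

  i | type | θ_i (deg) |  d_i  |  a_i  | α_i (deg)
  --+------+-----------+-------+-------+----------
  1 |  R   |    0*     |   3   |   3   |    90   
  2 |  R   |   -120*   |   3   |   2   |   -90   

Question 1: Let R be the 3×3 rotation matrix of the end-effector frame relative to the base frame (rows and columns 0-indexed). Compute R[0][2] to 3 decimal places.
End-effector z-axis (col 2 of R) = (0.8660,-0.0000,-0.5000)
R[0][2] = 0.8660

0.866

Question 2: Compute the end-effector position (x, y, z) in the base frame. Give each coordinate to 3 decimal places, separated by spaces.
2.000 -3.000 1.268

after link 1: o_1 = (3.0000, 0.0000, 3.0000)
after link 2: o_2 = (2.0000, -3.0000, 1.2679)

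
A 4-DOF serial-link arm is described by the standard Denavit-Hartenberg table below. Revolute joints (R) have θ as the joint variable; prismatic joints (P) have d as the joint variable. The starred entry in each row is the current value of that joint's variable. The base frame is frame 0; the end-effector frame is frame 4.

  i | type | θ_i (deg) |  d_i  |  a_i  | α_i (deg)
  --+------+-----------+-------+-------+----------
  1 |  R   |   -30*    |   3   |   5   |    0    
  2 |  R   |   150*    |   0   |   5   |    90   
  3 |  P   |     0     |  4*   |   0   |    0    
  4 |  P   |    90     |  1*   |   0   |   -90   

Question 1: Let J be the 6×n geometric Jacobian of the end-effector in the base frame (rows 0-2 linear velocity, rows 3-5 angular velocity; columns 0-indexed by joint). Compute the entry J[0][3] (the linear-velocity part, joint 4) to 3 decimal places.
prismatic axis z_3 = (0.8660,0.5000,0.0000)
J_v[:, 3] = z_3; J_ω[:, 3] = (0,0,0)
entry J[0][3] = 0.8660

0.866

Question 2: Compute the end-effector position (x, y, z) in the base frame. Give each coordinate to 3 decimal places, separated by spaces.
6.160 4.330 3.000

after link 1: o_1 = (4.3301, -2.5000, 3.0000)
after link 2: o_2 = (1.8301, 1.8301, 3.0000)
after link 3: o_3 = (5.2942, 3.8301, 3.0000)
after link 4: o_4 = (6.1603, 4.3301, 3.0000)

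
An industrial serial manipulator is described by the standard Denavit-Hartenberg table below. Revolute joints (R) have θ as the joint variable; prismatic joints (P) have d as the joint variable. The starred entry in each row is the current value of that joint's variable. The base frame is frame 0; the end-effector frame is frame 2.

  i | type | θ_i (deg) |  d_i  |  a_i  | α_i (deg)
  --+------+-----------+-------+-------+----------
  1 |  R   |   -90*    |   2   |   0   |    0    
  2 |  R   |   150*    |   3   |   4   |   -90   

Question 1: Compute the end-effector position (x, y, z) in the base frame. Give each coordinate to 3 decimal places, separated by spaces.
after link 1: o_1 = (0.0000, 0.0000, 2.0000)
after link 2: o_2 = (2.0000, 3.4641, 5.0000)

2.000 3.464 5.000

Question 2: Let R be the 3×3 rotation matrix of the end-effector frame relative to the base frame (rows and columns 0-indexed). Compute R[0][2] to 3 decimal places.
End-effector z-axis (col 2 of R) = (-0.8660,0.5000,0.0000)
R[0][2] = -0.8660

-0.866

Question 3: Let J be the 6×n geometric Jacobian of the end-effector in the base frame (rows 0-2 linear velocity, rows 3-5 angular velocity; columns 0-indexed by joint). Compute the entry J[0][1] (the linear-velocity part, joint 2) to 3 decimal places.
axis z_1 = (0.0000,0.0000,1.0000); lever o_n−o_1 = (2.0000,3.4641,3.0000)
cross product → J_v[:, 1] = (-3.4641,2.0000,0.0000)
J_ω[:, 1] = z_1
entry J[0][1] = -3.4641

-3.464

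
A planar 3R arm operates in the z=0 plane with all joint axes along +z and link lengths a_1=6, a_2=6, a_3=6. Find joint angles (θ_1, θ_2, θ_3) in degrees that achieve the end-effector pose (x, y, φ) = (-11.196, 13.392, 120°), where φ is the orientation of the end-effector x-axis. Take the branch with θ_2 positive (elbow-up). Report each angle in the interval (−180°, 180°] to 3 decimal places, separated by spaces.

wrist centre = target − a_3·(cos φ, sin φ) = (-8.1960, 8.1958)
cos θ_2 = (134.3463−6²−6²)/(2·6·6) = 0.8659; θ_2 = 30.0119° (elbow-up)
β = atan2(8.1958,-8.1960) = 135.0005°; ψ = atan2(3.0011,11.1955) = 15.0060°
θ_1 = β − ψ = 119.9946°
θ_3 = φ − θ_1 − θ_2 = -30.0065° (wrapped to (-180°,180°])

119.995 30.012 -30.006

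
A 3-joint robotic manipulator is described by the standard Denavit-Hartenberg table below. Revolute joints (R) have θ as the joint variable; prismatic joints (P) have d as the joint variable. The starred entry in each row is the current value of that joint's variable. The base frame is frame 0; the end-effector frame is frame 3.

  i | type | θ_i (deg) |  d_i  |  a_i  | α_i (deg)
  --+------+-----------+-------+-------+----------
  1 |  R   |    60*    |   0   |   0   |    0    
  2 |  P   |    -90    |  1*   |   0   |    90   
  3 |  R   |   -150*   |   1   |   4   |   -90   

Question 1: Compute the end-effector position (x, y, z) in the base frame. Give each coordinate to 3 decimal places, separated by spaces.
-3.500 0.866 -1.000

after link 1: o_1 = (0.0000, 0.0000, 0.0000)
after link 2: o_2 = (0.0000, 0.0000, 1.0000)
after link 3: o_3 = (-3.5000, 0.8660, -1.0000)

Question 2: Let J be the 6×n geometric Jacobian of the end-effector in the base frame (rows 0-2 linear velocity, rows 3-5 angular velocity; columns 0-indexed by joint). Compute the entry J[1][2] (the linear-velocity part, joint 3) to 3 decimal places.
-1.000

axis z_2 = (-0.5000,-0.8660,0.0000); lever o_n−o_2 = (-3.5000,0.8660,-2.0000)
cross product → J_v[:, 2] = (1.7321,-1.0000,-3.4641)
J_ω[:, 2] = z_2
entry J[1][2] = -1.0000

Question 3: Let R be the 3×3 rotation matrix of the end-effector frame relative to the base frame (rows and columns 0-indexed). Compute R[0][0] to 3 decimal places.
-0.750

End-effector x-axis (col 0 of R) = (-0.7500,0.4330,-0.5000)
R[0][0] = -0.7500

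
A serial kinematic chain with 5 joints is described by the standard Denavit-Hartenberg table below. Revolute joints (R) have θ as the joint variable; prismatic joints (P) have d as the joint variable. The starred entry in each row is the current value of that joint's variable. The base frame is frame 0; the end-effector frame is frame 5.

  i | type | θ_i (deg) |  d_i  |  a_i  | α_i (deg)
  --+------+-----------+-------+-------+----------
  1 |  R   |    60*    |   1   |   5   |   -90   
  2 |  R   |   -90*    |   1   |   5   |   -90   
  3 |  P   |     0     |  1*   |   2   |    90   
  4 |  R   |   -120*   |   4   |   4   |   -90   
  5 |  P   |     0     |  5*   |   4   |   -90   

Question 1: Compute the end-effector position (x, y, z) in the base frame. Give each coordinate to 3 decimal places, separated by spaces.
after link 1: o_1 = (2.5000, 4.3301, 1.0000)
after link 2: o_2 = (1.6340, 4.8301, 6.0000)
after link 3: o_3 = (2.1340, 5.6962, 8.0000)
after link 4: o_4 = (-3.0622, 4.6962, 6.0000)
after link 5: o_5 = (-6.0442, -0.4689, 8.3301)

-6.044 -0.469 8.330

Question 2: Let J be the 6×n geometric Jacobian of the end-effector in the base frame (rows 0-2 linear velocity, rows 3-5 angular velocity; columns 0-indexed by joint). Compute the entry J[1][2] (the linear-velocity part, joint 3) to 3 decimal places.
0.866

prismatic axis z_2 = (0.5000,0.8660,-0.0000)
J_v[:, 2] = z_2; J_ω[:, 2] = (0,0,0)
entry J[1][2] = 0.8660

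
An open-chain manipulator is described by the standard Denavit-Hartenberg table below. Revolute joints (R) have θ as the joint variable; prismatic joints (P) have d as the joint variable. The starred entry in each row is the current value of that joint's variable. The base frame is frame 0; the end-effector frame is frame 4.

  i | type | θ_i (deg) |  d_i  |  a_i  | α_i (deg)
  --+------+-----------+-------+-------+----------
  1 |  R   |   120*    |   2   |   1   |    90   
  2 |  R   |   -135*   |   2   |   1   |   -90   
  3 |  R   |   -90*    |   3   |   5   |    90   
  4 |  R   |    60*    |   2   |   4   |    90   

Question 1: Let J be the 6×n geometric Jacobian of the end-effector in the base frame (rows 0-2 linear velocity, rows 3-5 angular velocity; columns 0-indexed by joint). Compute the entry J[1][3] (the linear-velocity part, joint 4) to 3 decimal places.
-0.507

axis z_3 = (-0.3536,0.6124,0.7071); lever o_n−o_3 = (-0.1998,4.3461,-1.0353)
cross product → J_v[:, 3] = (-3.7071,-0.5073,-1.4142)
J_ω[:, 3] = z_3
entry J[1][3] = -0.5073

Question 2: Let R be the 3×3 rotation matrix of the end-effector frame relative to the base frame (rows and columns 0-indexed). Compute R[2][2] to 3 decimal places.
0.354

End-effector z-axis (col 2 of R) = (0.9268,0.1268,0.3536)
R[2][2] = 0.3536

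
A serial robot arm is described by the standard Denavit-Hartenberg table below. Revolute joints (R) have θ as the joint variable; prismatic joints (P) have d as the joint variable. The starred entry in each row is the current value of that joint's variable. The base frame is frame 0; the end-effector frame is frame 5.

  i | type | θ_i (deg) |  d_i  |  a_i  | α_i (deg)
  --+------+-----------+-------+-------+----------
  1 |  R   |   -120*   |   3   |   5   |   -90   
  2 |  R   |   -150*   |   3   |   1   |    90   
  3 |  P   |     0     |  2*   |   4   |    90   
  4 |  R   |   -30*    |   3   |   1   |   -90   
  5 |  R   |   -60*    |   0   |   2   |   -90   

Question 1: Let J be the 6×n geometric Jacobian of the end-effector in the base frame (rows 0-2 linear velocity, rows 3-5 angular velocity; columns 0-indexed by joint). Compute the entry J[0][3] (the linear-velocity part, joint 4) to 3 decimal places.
axis z_3 = (-0.8660,0.5000,-0.0000); lever o_n−o_3 = (-3.5981,3.2321,1.7321)
cross product → J_v[:, 3] = (0.8660,1.5000,-1.0000)
J_ω[:, 3] = z_3
entry J[0][3] = 0.8660

0.866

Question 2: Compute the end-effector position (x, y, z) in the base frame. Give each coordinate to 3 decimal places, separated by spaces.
-0.835 2.018 5.500

after link 1: o_1 = (-2.5000, -4.3301, 3.0000)
after link 2: o_2 = (0.5311, -5.0801, 3.5000)
after link 3: o_3 = (2.7631, -1.2141, 3.7679)
after link 4: o_4 = (0.4151, 0.7189, 4.6340)
after link 5: o_5 = (-0.8349, 2.0179, 5.5000)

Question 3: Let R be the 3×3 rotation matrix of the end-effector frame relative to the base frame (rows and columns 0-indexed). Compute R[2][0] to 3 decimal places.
End-effector x-axis (col 0 of R) = (-0.6250,0.6495,0.4330)
R[2][0] = 0.4330

0.433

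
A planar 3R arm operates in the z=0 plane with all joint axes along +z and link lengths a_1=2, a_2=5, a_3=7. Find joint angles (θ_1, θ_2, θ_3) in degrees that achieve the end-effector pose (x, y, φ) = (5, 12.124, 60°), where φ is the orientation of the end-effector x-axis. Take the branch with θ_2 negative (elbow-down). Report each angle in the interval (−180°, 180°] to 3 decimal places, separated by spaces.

wrist centre = target − a_3·(cos φ, sin φ) = (1.5000, 6.0618)
cos θ_2 = (38.9957−2²−5²)/(2·2·5) = 0.4998; θ_2 = -60.0143° (elbow-down)
β = atan2(6.0618,1.5000) = 76.1013°; ψ = atan2(-4.3307,4.4989) = -43.9089°
θ_1 = β − ψ = 120.0102°
θ_3 = φ − θ_1 − θ_2 = 0.0041° (wrapped to (-180°,180°])

120.010 -60.014 0.004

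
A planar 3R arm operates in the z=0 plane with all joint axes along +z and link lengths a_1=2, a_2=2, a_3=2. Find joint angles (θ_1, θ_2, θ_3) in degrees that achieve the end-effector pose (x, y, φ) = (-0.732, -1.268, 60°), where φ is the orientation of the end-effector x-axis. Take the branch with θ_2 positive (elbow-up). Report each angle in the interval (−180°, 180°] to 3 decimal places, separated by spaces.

-149.998 59.999 149.999

wrist centre = target − a_3·(cos φ, sin φ) = (-1.7320, -3.0001)
cos θ_2 = (12.0001−2²−2²)/(2·2·2) = 0.5000; θ_2 = 59.9989° (elbow-up)
β = atan2(-3.0001,-1.7320) = -119.9989°; ψ = atan2(1.7320,3.0000) = 29.9995°
θ_1 = β − ψ = -149.9983°
θ_3 = φ − θ_1 − θ_2 = 149.9994° (wrapped to (-180°,180°])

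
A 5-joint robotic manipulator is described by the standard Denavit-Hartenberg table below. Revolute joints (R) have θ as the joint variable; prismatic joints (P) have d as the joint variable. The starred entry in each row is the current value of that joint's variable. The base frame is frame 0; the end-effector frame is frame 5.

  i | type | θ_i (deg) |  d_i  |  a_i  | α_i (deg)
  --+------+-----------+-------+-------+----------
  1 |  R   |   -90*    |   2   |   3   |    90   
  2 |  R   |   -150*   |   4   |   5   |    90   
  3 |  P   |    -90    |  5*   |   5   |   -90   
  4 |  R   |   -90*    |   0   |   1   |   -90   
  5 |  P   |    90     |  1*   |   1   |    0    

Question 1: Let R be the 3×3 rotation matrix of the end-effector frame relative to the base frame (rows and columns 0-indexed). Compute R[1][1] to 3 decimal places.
End-effector y-axis (col 1 of R) = (-0.0000,-0.5000,-0.8660)
R[1][1] = -0.5000

-0.500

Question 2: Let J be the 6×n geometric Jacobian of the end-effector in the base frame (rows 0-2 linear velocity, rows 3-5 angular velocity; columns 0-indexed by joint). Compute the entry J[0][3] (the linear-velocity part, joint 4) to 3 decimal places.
axis z_3 = (-0.0000,0.8660,-0.5000); lever o_n−o_3 = (1.0000,-0.3660,1.3660)
cross product → J_v[:, 3] = (1.0000,-0.5000,-0.8660)
J_ω[:, 3] = z_3
entry J[0][3] = 1.0000

1.000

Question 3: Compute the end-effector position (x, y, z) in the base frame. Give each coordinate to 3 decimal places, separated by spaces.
after link 1: o_1 = (0.0000, -3.0000, 2.0000)
after link 2: o_2 = (-4.0000, 1.3301, -0.5000)
after link 3: o_3 = (1.0000, 3.8301, 3.8301)
after link 4: o_4 = (1.0000, 4.3301, 4.6962)
after link 5: o_5 = (2.0000, 3.4641, 5.1962)

2.000 3.464 5.196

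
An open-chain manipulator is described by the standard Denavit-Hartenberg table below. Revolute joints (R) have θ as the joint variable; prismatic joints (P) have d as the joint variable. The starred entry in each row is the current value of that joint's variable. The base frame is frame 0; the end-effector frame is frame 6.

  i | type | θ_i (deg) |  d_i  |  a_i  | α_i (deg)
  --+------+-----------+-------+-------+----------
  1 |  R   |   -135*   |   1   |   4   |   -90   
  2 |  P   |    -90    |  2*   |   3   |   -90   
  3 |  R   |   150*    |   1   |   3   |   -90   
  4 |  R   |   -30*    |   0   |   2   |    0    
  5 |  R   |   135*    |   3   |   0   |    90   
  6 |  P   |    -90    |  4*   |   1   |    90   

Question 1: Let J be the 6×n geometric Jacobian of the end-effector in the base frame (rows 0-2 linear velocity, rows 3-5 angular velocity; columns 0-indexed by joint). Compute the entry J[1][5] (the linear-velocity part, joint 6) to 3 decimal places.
0.525

prismatic axis z_5 = (-0.1585,0.5245,-0.8365)
J_v[:, 5] = z_5; J_ω[:, 5] = (0,0,0)
entry J[1][5] = 0.5245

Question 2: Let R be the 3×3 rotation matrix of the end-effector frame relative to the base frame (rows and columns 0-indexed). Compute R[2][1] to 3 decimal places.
-0.837

End-effector y-axis (col 1 of R) = (-0.1585,0.5245,-0.8365)
R[2][1] = -0.8365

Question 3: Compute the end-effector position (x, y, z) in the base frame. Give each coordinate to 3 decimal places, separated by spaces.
-3.911 -3.110 -4.444

after link 1: o_1 = (-2.8284, -2.8284, 1.0000)
after link 2: o_2 = (-1.4142, -4.2426, 4.0000)
after link 3: o_3 = (-3.1820, -3.8891, 1.4019)
after link 4: o_4 = (-4.5015, -3.9838, -0.0981)
after link 5: o_5 = (-2.6643, -5.8209, -1.5981)
after link 6: o_6 = (-3.9107, -3.1105, -4.4441)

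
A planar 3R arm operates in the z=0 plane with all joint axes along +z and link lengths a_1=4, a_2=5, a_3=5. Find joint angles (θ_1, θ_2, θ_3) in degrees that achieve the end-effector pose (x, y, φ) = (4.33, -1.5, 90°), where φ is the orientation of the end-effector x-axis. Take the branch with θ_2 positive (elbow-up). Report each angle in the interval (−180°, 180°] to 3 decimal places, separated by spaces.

-90.002 60.002 120.000

wrist centre = target − a_3·(cos φ, sin φ) = (4.3300, -6.5000)
cos θ_2 = (60.9989−4²−5²)/(2·4·5) = 0.5000; θ_2 = 60.0018° (elbow-up)
β = atan2(-6.5000,4.3300) = -56.3303°; ψ = atan2(4.3302,6.4999) = 33.6715°
θ_1 = β − ψ = -90.0018°
θ_3 = φ − θ_1 − θ_2 = 120.0000° (wrapped to (-180°,180°])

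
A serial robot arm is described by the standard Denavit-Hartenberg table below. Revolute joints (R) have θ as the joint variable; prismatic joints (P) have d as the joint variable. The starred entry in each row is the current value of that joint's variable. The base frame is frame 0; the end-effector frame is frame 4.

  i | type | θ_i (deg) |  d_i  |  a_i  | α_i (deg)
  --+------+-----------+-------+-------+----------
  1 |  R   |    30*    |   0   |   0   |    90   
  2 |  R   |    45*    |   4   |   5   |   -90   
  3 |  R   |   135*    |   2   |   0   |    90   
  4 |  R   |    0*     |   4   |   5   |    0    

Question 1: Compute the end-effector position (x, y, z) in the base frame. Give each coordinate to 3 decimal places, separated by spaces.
0.222 2.858 4.450

after link 1: o_1 = (0.0000, 0.0000, 0.0000)
after link 2: o_2 = (5.0619, -1.6963, 3.5355)
after link 3: o_3 = (3.8371, -2.4034, 4.9497)
after link 4: o_4 = (0.2221, 2.8579, 4.4497)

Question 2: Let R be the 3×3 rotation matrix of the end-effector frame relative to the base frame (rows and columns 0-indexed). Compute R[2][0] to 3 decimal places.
-0.500

End-effector x-axis (col 0 of R) = (-0.7866,0.3624,-0.5000)
R[2][0] = -0.5000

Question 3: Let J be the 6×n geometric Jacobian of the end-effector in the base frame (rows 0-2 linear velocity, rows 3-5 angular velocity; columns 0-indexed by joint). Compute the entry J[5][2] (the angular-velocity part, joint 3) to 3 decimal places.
axis z_2 = (-0.6124,-0.3536,0.7071); lever o_n−o_2 = (-4.8397,4.5542,0.9142)
cross product → J_v[:, 2] = (-3.5436,-2.8624,-4.5000)
J_ω[:, 2] = z_2
entry J[5][2] = 0.7071

0.707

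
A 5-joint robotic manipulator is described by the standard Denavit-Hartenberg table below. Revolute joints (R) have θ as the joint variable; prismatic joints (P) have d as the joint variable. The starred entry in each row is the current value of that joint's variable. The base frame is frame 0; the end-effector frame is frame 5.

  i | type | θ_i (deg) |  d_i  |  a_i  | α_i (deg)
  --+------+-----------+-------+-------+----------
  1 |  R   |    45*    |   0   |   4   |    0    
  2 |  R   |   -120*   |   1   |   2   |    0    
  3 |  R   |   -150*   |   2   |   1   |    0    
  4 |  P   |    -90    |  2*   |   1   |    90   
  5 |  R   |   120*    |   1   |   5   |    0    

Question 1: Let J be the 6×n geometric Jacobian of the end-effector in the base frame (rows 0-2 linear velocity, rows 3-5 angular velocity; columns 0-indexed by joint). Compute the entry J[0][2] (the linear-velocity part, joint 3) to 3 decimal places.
axis z_2 = (0.0000,0.0000,1.0000); lever o_n−o_2 = (-1.0607,-1.0607,8.3301)
cross product → J_v[:, 2] = (1.0607,-1.0607,0.0000)
J_ω[:, 2] = z_2
entry J[0][2] = 1.0607

1.061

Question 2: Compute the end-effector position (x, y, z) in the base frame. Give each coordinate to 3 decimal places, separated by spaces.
after link 1: o_1 = (2.8284, 2.8284, 0.0000)
after link 2: o_2 = (3.3461, 0.8966, 1.0000)
after link 3: o_3 = (2.6390, 1.6037, 3.0000)
after link 4: o_4 = (3.3461, 2.3108, 5.0000)
after link 5: o_5 = (2.2854, -0.1641, 9.3301)

2.285 -0.164 9.330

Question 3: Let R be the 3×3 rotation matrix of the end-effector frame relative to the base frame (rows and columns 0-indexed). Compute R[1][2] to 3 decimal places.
End-effector z-axis (col 2 of R) = (0.7071,-0.7071,0.0000)
R[1][2] = -0.7071

-0.707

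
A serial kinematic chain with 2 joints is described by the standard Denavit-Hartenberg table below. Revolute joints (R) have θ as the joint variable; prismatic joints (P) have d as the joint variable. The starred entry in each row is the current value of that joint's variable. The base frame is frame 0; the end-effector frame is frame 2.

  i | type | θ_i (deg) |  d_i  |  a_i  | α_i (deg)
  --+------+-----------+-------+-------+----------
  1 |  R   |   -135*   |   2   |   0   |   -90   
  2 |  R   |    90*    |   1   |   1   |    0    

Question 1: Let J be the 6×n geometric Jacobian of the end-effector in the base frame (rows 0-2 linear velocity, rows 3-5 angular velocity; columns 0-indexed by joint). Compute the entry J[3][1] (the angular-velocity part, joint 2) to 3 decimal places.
axis z_1 = (0.7071,-0.7071,0.0000); lever o_n−o_1 = (0.7071,-0.7071,-1.0000)
cross product → J_v[:, 1] = (0.7071,0.7071,-0.0000)
J_ω[:, 1] = z_1
entry J[3][1] = 0.7071

0.707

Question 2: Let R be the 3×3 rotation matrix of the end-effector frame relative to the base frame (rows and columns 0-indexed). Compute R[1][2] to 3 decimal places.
-0.707

End-effector z-axis (col 2 of R) = (0.7071,-0.7071,0.0000)
R[1][2] = -0.7071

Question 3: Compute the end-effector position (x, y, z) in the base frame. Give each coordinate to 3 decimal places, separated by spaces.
after link 1: o_1 = (0.0000, 0.0000, 2.0000)
after link 2: o_2 = (0.7071, -0.7071, 1.0000)

0.707 -0.707 1.000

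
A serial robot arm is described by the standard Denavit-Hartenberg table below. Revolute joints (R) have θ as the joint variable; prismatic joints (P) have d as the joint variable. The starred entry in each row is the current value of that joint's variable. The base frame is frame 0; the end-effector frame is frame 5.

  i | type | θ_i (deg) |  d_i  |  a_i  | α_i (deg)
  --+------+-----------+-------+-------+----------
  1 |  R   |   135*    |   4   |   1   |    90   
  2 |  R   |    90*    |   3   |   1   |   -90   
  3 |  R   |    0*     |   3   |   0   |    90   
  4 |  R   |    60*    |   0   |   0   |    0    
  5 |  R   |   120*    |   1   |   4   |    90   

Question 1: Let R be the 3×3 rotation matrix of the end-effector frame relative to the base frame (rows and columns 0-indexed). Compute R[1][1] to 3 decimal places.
0.707

End-effector y-axis (col 1 of R) = (0.7071,0.7071,0.0000)
R[1][1] = 0.7071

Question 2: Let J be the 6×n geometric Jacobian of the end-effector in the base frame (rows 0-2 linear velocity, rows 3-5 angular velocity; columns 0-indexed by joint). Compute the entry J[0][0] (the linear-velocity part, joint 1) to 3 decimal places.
-1.414

axis z_0 = ẑ; lever o_n−o_0 = (4.2426,1.4142,1.0000)
cross product → J_v[:, 0] = (-1.4142,4.2426,0.0000)
J_ω[:, 0] = z_0
entry J[0][0] = -1.4142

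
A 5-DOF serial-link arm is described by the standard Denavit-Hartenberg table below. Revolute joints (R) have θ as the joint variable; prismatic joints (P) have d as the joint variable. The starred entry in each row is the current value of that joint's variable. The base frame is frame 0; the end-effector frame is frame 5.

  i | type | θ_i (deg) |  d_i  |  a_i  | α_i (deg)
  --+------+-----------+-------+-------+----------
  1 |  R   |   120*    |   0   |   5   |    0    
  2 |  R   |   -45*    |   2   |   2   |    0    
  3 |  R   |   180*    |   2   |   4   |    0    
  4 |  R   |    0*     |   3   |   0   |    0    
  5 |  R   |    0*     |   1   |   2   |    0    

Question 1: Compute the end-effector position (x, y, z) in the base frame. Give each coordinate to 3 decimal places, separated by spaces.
after link 1: o_1 = (-2.5000, 4.3301, 0.0000)
after link 2: o_2 = (-1.9824, 6.2620, 2.0000)
after link 3: o_3 = (-3.0176, 2.3983, 4.0000)
after link 4: o_4 = (-3.0176, 2.3983, 7.0000)
after link 5: o_5 = (-3.5353, 0.4664, 8.0000)

-3.535 0.466 8.000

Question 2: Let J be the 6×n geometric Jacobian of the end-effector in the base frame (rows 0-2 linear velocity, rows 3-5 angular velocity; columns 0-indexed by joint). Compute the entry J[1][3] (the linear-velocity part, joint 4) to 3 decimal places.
-0.518

axis z_3 = (0.0000,0.0000,1.0000); lever o_n−o_3 = (-0.5176,-1.9319,4.0000)
cross product → J_v[:, 3] = (1.9319,-0.5176,0.0000)
J_ω[:, 3] = z_3
entry J[1][3] = -0.5176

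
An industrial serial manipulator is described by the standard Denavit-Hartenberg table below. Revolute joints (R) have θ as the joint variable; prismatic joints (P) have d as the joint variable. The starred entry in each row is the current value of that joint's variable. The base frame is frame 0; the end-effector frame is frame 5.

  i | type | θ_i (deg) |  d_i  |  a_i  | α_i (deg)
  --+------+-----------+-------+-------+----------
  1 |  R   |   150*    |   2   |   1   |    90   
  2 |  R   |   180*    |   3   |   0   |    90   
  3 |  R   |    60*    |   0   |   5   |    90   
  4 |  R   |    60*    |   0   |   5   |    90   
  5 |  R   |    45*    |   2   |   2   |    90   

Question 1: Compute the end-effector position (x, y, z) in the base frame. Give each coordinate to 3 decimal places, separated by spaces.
9.949 6.843 6.555

after link 1: o_1 = (-0.8660, 0.5000, 2.0000)
after link 2: o_2 = (0.6340, 3.0981, 2.0000)
after link 3: o_3 = (4.9641, 5.5981, 2.0000)
after link 4: o_4 = (7.1292, 6.8481, 6.3301)
after link 5: o_5 = (9.9486, 6.8429, 6.5549)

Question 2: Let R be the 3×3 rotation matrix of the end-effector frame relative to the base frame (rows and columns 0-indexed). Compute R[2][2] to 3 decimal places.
End-effector z-axis (col 2 of R) = (-0.0474,0.7891,0.6124)
R[2][2] = 0.6124

0.612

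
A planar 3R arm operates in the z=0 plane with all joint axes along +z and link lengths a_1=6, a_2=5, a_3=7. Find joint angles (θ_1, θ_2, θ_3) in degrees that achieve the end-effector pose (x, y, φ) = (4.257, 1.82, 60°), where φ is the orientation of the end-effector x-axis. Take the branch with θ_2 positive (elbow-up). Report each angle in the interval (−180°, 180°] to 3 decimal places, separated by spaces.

-135.005 135.006 59.999

wrist centre = target − a_3·(cos φ, sin φ) = (0.7570, -4.2422)
cos θ_2 = (18.5691−6²−5²)/(2·6·5) = -0.7072; θ_2 = 135.0060° (elbow-up)
β = atan2(-4.2422,0.7570) = -79.8823°; ψ = atan2(3.5352,2.4641) = 55.1226°
θ_1 = β − ψ = -135.0049°
θ_3 = φ − θ_1 − θ_2 = 59.9988° (wrapped to (-180°,180°])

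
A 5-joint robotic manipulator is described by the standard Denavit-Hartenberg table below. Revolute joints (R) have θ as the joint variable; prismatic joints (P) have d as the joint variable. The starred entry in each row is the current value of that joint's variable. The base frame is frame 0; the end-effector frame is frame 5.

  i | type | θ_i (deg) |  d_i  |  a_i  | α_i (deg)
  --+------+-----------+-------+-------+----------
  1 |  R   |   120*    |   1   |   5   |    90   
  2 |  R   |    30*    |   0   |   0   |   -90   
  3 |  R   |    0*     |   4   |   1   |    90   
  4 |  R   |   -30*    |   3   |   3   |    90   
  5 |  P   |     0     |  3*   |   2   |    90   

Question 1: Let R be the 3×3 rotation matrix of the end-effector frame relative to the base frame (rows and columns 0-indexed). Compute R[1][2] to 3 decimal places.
-0.500

End-effector z-axis (col 2 of R) = (-0.8660,-0.5000,-0.0000)
R[1][2] = -0.5000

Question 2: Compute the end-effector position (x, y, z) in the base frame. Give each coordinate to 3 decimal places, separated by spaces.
after link 1: o_1 = (-2.5000, 4.3301, 1.0000)
after link 2: o_2 = (-2.5000, 4.3301, 1.0000)
after link 3: o_3 = (-1.9330, 3.3481, 4.9641)
after link 4: o_4 = (-0.8349, 7.4462, 4.9641)
after link 5: o_5 = (-1.8349, 9.1782, 1.9641)

-1.835 9.178 1.964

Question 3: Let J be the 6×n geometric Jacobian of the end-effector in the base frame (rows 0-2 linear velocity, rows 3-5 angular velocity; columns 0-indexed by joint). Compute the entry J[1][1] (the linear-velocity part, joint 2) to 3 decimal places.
-0.835

axis z_1 = (0.8660,0.5000,0.0000); lever o_n−o_1 = (0.6651,4.8481,0.9641)
cross product → J_v[:, 1] = (0.4821,-0.8349,3.8660)
J_ω[:, 1] = z_1
entry J[1][1] = -0.8349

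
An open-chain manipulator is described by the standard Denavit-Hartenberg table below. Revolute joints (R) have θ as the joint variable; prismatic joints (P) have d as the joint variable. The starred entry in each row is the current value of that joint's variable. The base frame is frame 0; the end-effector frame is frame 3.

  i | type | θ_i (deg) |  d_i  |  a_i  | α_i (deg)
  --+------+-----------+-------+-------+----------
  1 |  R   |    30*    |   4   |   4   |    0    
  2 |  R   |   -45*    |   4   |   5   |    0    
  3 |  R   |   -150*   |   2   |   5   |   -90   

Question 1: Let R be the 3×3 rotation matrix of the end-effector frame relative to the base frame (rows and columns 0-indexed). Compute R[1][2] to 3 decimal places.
-0.966

End-effector z-axis (col 2 of R) = (0.2588,-0.9659,0.0000)
R[1][2] = -0.9659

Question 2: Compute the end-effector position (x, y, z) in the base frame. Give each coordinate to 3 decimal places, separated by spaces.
after link 1: o_1 = (3.4641, 2.0000, 4.0000)
after link 2: o_2 = (8.2937, 0.7059, 8.0000)
after link 3: o_3 = (3.4641, -0.5882, 10.0000)

3.464 -0.588 10.000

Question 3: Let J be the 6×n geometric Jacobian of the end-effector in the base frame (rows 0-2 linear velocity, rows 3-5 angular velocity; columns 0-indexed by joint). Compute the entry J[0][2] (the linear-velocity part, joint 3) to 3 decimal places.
1.294

axis z_2 = (0.0000,0.0000,1.0000); lever o_n−o_2 = (-4.8296,-1.2941,2.0000)
cross product → J_v[:, 2] = (1.2941,-4.8296,0.0000)
J_ω[:, 2] = z_2
entry J[0][2] = 1.2941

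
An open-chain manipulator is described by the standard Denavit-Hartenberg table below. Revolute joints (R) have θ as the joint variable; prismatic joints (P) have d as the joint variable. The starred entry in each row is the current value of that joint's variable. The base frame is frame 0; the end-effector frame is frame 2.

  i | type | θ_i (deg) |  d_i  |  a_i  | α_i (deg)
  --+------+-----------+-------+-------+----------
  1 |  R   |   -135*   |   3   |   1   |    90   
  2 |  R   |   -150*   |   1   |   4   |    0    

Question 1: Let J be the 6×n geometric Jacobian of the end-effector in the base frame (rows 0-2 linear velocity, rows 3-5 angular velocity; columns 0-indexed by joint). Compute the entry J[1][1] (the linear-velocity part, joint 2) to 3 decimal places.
axis z_1 = (-0.7071,0.7071,0.0000); lever o_n−o_1 = (1.7424,3.1566,-2.0000)
cross product → J_v[:, 1] = (-1.4142,-1.4142,-3.4641)
J_ω[:, 1] = z_1
entry J[1][1] = -1.4142

-1.414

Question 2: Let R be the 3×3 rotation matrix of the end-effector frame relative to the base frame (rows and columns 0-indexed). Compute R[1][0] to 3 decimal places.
0.612

End-effector x-axis (col 0 of R) = (0.6124,0.6124,-0.5000)
R[1][0] = 0.6124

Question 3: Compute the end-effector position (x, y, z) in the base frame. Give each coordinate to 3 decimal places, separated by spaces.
1.035 2.449 1.000

after link 1: o_1 = (-0.7071, -0.7071, 3.0000)
after link 2: o_2 = (1.0353, 2.4495, 1.0000)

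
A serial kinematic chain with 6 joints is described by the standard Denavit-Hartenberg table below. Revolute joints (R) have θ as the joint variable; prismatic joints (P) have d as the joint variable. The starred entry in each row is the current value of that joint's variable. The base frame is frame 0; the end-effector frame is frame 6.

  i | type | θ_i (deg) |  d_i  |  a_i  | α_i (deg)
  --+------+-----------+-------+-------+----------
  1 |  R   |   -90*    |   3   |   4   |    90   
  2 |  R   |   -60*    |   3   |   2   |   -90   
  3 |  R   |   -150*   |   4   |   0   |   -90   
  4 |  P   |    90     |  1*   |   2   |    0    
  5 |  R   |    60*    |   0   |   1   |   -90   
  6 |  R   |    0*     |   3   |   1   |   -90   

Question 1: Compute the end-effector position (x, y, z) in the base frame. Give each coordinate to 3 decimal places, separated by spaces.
after link 1: o_1 = (0.0000, -4.0000, 3.0000)
after link 2: o_2 = (-3.0000, -5.0000, 1.2679)
after link 3: o_3 = (-3.0000, -8.4641, 3.2679)
after link 4: o_4 = (-3.8660, -6.9821, 1.8349)
after link 5: o_5 = (-3.4330, -6.9240, 0.9354)
after link 6: o_6 = (-2.2500, -9.7655, 0.2099)

-2.250 -9.766 0.210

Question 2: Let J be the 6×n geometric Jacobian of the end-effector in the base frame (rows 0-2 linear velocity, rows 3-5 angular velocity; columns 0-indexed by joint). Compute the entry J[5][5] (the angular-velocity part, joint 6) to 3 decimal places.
axis z_5 = (0.2500,-0.9665,0.0580); lever o_n−o_5 = (1.1830,-2.8415,-0.7255)
cross product → J_v[:, 5] = (0.8660,0.2500,0.4330)
J_ω[:, 5] = z_5
entry J[5][5] = 0.0580

0.058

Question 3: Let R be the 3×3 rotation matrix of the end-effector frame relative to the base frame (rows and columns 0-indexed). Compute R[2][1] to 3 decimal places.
-0.058

End-effector y-axis (col 1 of R) = (-0.2500,0.9665,-0.0580)
R[2][1] = -0.0580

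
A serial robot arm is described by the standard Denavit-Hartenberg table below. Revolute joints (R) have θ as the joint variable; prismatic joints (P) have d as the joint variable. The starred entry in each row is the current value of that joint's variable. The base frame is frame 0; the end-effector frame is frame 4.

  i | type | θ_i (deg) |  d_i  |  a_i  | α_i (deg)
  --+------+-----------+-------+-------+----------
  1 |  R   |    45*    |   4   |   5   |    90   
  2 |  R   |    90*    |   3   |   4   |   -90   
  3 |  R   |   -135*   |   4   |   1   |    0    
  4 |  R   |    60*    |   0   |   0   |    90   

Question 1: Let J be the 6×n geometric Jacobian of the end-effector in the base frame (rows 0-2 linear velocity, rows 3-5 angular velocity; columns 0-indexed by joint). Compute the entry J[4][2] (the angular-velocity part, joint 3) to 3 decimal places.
axis z_2 = (-0.7071,-0.7071,0.0000); lever o_n−o_2 = (-2.3284,-3.3284,-0.7071)
cross product → J_v[:, 2] = (0.5000,-0.5000,0.7071)
J_ω[:, 2] = z_2
entry J[4][2] = -0.7071

-0.707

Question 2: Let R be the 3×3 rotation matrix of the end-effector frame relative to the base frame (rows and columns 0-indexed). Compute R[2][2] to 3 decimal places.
-0.966

End-effector z-axis (col 2 of R) = (0.1830,-0.1830,-0.9659)
R[2][2] = -0.9659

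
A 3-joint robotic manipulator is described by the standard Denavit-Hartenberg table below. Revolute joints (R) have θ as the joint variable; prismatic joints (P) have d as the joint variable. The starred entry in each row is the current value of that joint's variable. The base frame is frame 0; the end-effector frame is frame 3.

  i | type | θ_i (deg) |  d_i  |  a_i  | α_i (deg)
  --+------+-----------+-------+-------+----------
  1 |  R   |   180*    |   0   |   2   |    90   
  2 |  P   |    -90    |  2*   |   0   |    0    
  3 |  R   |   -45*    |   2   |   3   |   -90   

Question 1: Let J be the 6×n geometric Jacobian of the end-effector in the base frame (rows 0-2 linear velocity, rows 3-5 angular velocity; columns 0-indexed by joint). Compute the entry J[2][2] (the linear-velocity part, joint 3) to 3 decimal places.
axis z_2 = (0.0000,1.0000,0.0000); lever o_n−o_2 = (2.1213,2.0000,-2.1213)
cross product → J_v[:, 2] = (-2.1213,0.0000,-2.1213)
J_ω[:, 2] = z_2
entry J[2][2] = -2.1213

-2.121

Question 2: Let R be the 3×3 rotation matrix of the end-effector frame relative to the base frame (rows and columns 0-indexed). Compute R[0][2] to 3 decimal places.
End-effector z-axis (col 2 of R) = (-0.7071,0.0000,-0.7071)
R[0][2] = -0.7071

-0.707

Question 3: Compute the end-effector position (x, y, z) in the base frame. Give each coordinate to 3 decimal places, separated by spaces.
0.121 4.000 -2.121

after link 1: o_1 = (-2.0000, 0.0000, 0.0000)
after link 2: o_2 = (-2.0000, 2.0000, 0.0000)
after link 3: o_3 = (0.1213, 4.0000, -2.1213)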